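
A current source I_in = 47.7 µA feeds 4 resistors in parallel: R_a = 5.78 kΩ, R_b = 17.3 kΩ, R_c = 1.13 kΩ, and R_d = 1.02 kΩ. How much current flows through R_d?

ΣG = 1/5.78 + 1/17.3 + 1/1.13 + 1/1.02 = 2.096.
Current divider: I(R_d) = I_in · G_k/ΣG = 47.7 × (0.9804/2.096) = 47.7 × 0.4677 = 22.31 µA.

I ≈ 22.3 µA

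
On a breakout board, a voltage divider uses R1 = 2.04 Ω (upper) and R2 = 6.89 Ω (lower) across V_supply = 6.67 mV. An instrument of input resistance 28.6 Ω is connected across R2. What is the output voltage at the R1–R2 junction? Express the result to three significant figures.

V_out ≈ 4.88 mV

The load sits in parallel with R2, giving an effective lower resistance R2' = R2·R_L/(R2+R_L) = 5.552 Ω.
Voltage divider with the loaded lower leg: V_out = 6.67 × 5.552/(2.04 + 5.552) = 6.67 × 0.7313 = 4.878 mV.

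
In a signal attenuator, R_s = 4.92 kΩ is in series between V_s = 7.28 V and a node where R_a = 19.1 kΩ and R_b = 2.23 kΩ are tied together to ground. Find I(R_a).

I ≈ 0.110 mA

Equivalent of the parallel group: R_p = 1.997 kΩ.
V_A by voltage divider: V_A = 7.28 × 1.997/(4.92 + 1.997) = 2.102 V.
Branch current I = V_A/R_a = 2.102/19.1 = 0.1100 mA.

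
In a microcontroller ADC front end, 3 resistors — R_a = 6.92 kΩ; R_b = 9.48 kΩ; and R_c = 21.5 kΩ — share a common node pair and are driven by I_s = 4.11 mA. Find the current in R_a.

ΣG = 1/6.92 + 1/9.48 + 1/21.5 = 0.2965.
By the current-divider rule, I = I_s · G_k/ΣG = 4.11 × 0.4874 = 2.003 mA.

I ≈ 2.00 mA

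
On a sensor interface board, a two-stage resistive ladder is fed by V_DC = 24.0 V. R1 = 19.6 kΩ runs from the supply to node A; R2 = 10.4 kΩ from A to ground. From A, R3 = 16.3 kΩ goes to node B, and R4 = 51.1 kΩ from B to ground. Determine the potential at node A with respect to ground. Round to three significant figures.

V_A ≈ 7.56 V

Node A sees R2 in parallel with the series input of stage 2, R3 + R4 = 67.40 kΩ.
R2 ‖ (R3+R4) = 9.010 kΩ.
So V_A = 24.0 × 0.3149 = 7.558 V.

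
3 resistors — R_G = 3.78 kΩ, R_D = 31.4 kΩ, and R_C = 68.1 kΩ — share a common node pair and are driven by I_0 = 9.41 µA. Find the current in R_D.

ΣG = 1/3.78 + 1/31.4 + 1/68.1 = 0.3111.
By the current-divider rule, I = I_0 · G_k/ΣG = 9.41 × 0.1024 = 0.9634 µA.

I ≈ 0.963 µA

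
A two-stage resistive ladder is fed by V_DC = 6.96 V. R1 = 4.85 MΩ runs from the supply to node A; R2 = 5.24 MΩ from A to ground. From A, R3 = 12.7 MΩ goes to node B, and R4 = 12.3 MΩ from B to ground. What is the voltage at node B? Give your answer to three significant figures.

V_B ≈ 1.62 V

Node A sees R2 in parallel with the series input of stage 2, R3 + R4 = 25.00 MΩ.
R2 ‖ (R3+R4) = 4.332 MΩ.
First divider: V_A = V_DC · 4.332/(4.85 + 4.332) = 3.284 V.
Stage 2 is unloaded, so V_B = V_A · R4/(R3+R4) = 3.284 × 12.3/25.00 = 1.616 V.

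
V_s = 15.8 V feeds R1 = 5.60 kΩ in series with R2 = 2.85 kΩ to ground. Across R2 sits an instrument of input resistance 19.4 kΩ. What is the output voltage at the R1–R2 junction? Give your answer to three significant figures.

V_out ≈ 4.86 V

First combine the lower leg with the load: R2 ‖ R_L = 2.485 kΩ.
Then V_out = V_s · R2'/(R1 + R2') = 15.8 × 2.485/8.085 = 4.856 V.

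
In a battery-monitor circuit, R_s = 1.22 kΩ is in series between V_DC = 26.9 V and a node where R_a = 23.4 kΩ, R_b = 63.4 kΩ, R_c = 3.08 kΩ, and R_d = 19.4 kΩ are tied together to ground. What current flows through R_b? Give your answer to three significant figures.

I ≈ 0.277 mA

Equivalent of the parallel group: R_p = 2.300 kΩ.
V_A by voltage divider: V_A = 26.9 × 2.300/(1.22 + 2.300) = 17.58 V.
Branch current I = V_A/R_b = 17.58/63.4 = 0.2772 mA.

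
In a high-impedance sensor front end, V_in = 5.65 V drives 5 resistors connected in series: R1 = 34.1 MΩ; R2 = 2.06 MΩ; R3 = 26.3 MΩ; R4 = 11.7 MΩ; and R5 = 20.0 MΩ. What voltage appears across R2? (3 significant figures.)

ΣR = 34.1 + 2.06 + 26.3 + 11.7 + 20.0 = 94.16 MΩ.
V = V_in · R/ΣR = 5.65 × 0.02188 = 0.1236 V.

V ≈ 0.124 V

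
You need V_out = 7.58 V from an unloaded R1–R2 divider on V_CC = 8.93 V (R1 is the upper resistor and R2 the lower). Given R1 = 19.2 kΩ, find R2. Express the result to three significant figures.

R2 ≈ 108 kΩ

The divider ratio is R2/(R1+R2) = 7.58/8.93 = 0.8488.
So R2 = R1 · V_out/(V_CC − V_out) = 19.2 × 7.58/(8.93 − 7.58) = 19.2 × 5.615 = 107.8 kΩ.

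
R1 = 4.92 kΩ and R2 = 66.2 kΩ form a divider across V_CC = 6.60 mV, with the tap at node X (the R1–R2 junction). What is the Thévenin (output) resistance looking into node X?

R_th ≈ 4.58 kΩ

With V_CC suppressed (replaced by a short), R_th = R1 ‖ R2 = (4.920 × 66.2)/(4.920 + 66.2) = 4.580 kΩ.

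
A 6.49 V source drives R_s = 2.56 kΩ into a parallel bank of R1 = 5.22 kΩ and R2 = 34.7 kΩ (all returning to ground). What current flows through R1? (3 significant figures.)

I ≈ 0.795 mA

Equivalent of the parallel group: R_p = 4.537 kΩ.
V_A = 6.49 × 4.537/7.097 = 4.149 V.
Branch current I = V_A/R1 = 4.149/5.22 = 0.7948 mA.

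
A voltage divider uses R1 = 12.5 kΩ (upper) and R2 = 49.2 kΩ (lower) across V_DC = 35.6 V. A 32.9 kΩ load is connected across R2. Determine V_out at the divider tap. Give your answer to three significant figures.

The load sits in parallel with R2, giving an effective lower resistance R2' = R2·R_L/(R2+R_L) = 19.72 kΩ.
Voltage divider with the loaded lower leg: V_out = 35.6 × 19.72/(12.5 + 19.72) = 35.6 × 0.6120 = 21.79 V.
(Unloaded it would be 28.4 V; the load pulls it down.)

V_out ≈ 21.8 V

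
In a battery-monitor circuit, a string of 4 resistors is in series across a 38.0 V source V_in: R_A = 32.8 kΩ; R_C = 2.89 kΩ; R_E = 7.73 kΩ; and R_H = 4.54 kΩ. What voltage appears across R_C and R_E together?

Series total: ΣR = 32.8 + 2.89 + 7.73 + 4.54 = 47.96 kΩ.
R_{R_C..R_E} = 2.89 + 7.73 = 10.62 kΩ.
V = V_in · R/ΣR = 38.0 × 0.2214 = 8.415 V.

V ≈ 8.41 V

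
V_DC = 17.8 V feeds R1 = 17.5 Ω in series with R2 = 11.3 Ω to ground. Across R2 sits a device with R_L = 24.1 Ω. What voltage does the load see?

First combine the lower leg with the load: R2 ‖ R_L = 7.693 Ω.
Voltage divider with the loaded lower leg: V_out = 17.8 × 7.693/(17.5 + 7.693) = 17.8 × 0.3054 = 5.435 V.

V_out ≈ 5.44 V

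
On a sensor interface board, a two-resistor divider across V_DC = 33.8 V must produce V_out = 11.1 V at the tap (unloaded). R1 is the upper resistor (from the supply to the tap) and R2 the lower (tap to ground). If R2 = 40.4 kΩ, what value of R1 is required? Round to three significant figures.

R1 ≈ 82.6 kΩ

The divider ratio is R2/(R1+R2) = 11.1/33.8 = 0.3284.
So R1 = R2 · (V_DC/V_out − 1) = 40.4 × (33.8/11.1 − 1) = 40.4 × 2.045 = 82.62 kΩ.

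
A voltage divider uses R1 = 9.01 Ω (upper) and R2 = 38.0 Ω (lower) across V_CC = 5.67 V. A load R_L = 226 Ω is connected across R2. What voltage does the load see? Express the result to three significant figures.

V_out ≈ 4.44 V

R2 ‖ R_L = (38.0 × 226)/(38.0 + 226) = 32.53 Ω.
Then V_out = V_CC · R2'/(R1 + R2') = 5.67 × 32.53/41.54 = 4.440 V.
(Unloaded it would be 4.58 V; the load pulls it down.)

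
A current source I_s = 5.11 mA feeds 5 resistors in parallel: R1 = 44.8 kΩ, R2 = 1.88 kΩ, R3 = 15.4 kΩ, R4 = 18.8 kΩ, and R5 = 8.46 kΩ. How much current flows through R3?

ΣG = 1/44.8 + 1/1.88 + 1/15.4 + 1/18.8 + 1/8.46 = 0.7906.
Current divider: I(R3) = I_s · G_k/ΣG = 5.11 × (0.06494/0.7906) = 5.11 × 0.08214 = 0.4197 mA.

I ≈ 0.420 mA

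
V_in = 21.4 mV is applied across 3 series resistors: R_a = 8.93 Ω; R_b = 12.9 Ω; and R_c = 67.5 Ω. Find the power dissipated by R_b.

P ≈ 0.740 µW

ΣR = 89.33 Ω → I = 21.4/89.33 = 0.2396 mA.
P = I²R = 0.05739 × 12.9 = 0.7403 µW.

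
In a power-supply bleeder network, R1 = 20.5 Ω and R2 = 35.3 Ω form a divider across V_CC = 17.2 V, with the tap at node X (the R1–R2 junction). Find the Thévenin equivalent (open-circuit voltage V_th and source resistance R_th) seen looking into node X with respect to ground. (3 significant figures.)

V_th is the unloaded tap voltage: V_CC · R2/(R1+R2) = 17.2 × 0.6326 = 10.88 V.
With V_CC suppressed (replaced by a short), R_th = R1 ‖ R2 = (20.50 × 35.3)/(20.50 + 35.3) = 12.97 Ω.

V_th ≈ 10.9 V, R_th ≈ 13.0 Ω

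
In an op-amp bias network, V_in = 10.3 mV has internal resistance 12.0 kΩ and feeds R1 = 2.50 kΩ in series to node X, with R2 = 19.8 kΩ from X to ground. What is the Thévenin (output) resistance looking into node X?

R1' = 12.0 + 2.50 = 14.50 kΩ (source resistance + R1).
With V_in suppressed (replaced by a short), R_th = R1' ‖ R2 = (14.50 × 19.8)/(14.50 + 19.8) = 8.370 kΩ.

R_th ≈ 8.37 kΩ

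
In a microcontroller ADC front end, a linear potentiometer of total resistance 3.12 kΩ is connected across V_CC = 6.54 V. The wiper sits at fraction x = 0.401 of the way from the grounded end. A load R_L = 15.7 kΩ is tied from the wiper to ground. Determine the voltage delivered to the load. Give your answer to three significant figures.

V_out ≈ 2.50 V

The pot divides into 1.869 kΩ above the wiper and 1.251 kΩ below.
Lower segment in parallel with the load: 1.251 ‖ 15.7 = 1.159 kΩ.
V_out = 6.54 × 1.159/(1.869 + 1.159) = 2.503 V.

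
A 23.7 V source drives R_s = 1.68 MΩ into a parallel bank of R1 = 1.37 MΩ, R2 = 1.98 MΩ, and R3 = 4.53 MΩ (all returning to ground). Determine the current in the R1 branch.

I ≈ 5.02 µA

Parallel bank: R_p = 1/(1/1.37 + 1/1.98 + 1/4.53) = 0.6869 MΩ.
V_A by voltage divider: V_A = 23.7 × 0.6869/(1.68 + 0.6869) = 6.878 V.
Branch current I = V_A/R1 = 6.878/1.37 = 5.021 µA.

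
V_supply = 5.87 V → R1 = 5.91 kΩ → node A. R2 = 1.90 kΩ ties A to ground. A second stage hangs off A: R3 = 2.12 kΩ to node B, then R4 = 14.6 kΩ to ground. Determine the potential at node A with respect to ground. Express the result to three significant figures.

Node A sees R2 in parallel with the series input of stage 2, R3 + R4 = 16.72 kΩ.
R2 ‖ (R3+R4) = 1.706 kΩ.
First divider: V_A = V_supply · 1.706/(5.91 + 1.706) = 1.315 V.

V_A ≈ 1.31 V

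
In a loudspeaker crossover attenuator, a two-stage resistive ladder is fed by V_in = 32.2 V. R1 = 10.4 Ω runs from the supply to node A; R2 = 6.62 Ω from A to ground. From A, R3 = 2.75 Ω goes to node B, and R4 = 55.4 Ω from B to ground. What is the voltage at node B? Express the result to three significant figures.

The second stage (R3 + R4 = 58.15 Ω) loads node A in parallel with R2.
R2 ‖ (R3+R4) = 5.943 Ω.
So V_A = 32.2 × 0.3637 = 11.71 V.
Then the unloaded second divider: V_B = V_A × R4/(R3+R4) = 11.71 × 0.9527 = 11.16 V.

V_B ≈ 11.2 V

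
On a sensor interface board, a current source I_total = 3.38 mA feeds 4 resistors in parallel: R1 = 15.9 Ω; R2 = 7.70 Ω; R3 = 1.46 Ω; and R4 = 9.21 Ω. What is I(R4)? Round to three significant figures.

Conductances: ΣG = 1/15.9 + 1/7.70 + 1/1.46 + 1/9.21 = 0.9863 (1/Ω).
Current divider: I(R4) = I_total · G_k/ΣG = 3.38 × (0.1086/0.9863) = 3.38 × 0.1101 = 0.3721 mA.

I ≈ 0.372 mA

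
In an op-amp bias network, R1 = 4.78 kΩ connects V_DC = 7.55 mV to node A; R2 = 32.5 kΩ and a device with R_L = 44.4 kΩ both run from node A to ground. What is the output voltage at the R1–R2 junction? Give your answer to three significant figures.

V_out ≈ 6.02 mV

First combine the lower leg with the load: R2 ‖ R_L = 18.76 kΩ.
Voltage divider with the loaded lower leg: V_out = 7.55 × 18.76/(4.78 + 18.76) = 7.55 × 0.7970 = 6.017 mV.
(Unloaded it would be 6.58 mV; the load pulls it down.)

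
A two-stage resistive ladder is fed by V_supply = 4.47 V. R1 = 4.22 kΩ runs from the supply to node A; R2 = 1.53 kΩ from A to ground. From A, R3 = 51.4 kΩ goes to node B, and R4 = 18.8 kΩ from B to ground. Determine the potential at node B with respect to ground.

Node A sees R2 in parallel with the series input of stage 2, R3 + R4 = 70.20 kΩ.
R2 ‖ (R3+R4) = 1.497 kΩ.
First divider: V_A = V_supply · 1.497/(4.22 + 1.497) = 1.171 V.
Stage 2 is unloaded, so V_B = V_A · R4/(R3+R4) = 1.171 × 18.8/70.20 = 0.3135 V.

V_B ≈ 0.314 V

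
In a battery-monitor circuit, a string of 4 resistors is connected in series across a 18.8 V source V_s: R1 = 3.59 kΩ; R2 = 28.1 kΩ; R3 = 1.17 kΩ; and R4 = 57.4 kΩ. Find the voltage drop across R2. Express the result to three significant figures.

Total series resistance ΣR = 3.59 + 28.1 + 1.17 + 57.4 = 90.26 kΩ.
By the voltage-divider rule, V = 18.8 × 28.10/90.26 = 5.853 V.

V ≈ 5.85 V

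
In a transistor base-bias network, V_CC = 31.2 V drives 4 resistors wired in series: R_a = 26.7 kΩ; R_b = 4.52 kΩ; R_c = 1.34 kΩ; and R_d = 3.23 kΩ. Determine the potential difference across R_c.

Series total: ΣR = 26.7 + 4.52 + 1.34 + 3.23 = 35.79 kΩ.
V = V_CC · R/ΣR = 31.2 × 0.03744 = 1.168 V.

V ≈ 1.17 V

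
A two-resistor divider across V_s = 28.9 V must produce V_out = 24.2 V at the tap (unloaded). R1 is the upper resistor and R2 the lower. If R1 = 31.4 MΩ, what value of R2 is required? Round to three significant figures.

R2 ≈ 162 MΩ

The divider ratio is R2/(R1+R2) = 24.2/28.9 = 0.8374.
So R2 = R1 · V_out/(V_s − V_out) = 31.4 × 24.2/(28.9 − 24.2) = 31.4 × 5.149 = 161.7 MΩ.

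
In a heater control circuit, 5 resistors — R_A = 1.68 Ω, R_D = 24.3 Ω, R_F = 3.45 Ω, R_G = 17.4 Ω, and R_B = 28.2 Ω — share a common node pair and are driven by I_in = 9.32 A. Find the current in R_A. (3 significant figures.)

Total conductance ΣG = 1/1.68 + 1/24.3 + 1/3.45 + 1/17.4 + 1/28.2 = 1.019 (units of 1/Ω).
Current divider: I(R_A) = I_in · G_k/ΣG = 9.32 × (0.5952/1.019) = 9.32 × 0.5840 = 5.443 A.

I ≈ 5.44 A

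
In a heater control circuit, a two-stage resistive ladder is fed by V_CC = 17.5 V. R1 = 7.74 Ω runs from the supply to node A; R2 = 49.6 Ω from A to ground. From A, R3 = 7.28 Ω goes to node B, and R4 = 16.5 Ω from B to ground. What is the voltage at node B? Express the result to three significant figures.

Looking into the second stage from A: R3 + R4 = 23.78 Ω appears in parallel with R2.
Effective lower resistance at A: R2 ‖ 23.78 = 16.07 Ω.
V_A = 17.5 × 16.07/(7.74 + 16.07) = 11.81 V.
Stage 2 is unloaded, so V_B = V_A · R4/(R3+R4) = 11.81 × 16.5/23.78 = 8.196 V.

V_B ≈ 8.20 V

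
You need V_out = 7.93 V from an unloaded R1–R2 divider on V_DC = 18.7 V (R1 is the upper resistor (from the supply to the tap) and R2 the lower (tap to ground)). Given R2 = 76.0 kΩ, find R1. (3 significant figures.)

V_out/V_DC = R2/(R1+R2) = 0.4241.
R1 = R2·(1/k − 1) = 76.0 × 1.358 = 103.2 kΩ.

R1 ≈ 103 kΩ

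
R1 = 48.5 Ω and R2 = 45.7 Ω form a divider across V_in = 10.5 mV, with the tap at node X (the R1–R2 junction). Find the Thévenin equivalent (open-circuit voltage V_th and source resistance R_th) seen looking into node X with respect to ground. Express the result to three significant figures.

With X open, the divider is unloaded: V_th = 10.5 × 45.7/94.20 = 5.094 mV.
Zeroing V_in shorts the top of R1 to ground, so R_th = R1 ‖ R2 = 23.53 Ω.

V_th ≈ 5.09 mV, R_th ≈ 23.5 Ω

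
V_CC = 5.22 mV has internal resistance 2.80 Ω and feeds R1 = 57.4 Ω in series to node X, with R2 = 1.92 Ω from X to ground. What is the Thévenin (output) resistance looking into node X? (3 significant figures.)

R1' = 2.80 + 57.4 = 60.20 Ω (source resistance + R1).
With V_CC suppressed (replaced by a short), R_th = R1' ‖ R2 = (60.20 × 1.92)/(60.20 + 1.92) = 1.861 Ω.

R_th ≈ 1.86 Ω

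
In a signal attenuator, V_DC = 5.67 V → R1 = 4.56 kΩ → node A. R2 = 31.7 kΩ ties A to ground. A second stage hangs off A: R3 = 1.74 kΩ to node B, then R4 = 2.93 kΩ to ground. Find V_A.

V_A ≈ 2.67 V

Node A sees R2 in parallel with the series input of stage 2, R3 + R4 = 4.670 kΩ.
R2 ‖ (R3+R4) = 4.070 kΩ.
So V_A = 5.67 × 0.4716 = 2.674 V.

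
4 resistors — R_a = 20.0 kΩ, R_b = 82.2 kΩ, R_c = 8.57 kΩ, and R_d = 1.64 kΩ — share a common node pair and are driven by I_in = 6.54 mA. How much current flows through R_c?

Conductances: ΣG = 1/20.0 + 1/82.2 + 1/8.57 + 1/1.64 = 0.7886 (1/kΩ).
Current divider: I(R_c) = I_in · G_k/ΣG = 6.54 × (0.1167/0.7886) = 6.54 × 0.1480 = 0.9677 mA.

I ≈ 0.968 mA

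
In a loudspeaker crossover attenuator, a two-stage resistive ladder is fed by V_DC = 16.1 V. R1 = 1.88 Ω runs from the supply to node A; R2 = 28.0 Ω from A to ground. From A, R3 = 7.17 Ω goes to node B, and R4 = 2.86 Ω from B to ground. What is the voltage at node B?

Looking into the second stage from A: R3 + R4 = 10.03 Ω appears in parallel with R2.
R2 ‖ (R3+R4) = 7.385 Ω.
First divider: V_A = V_DC · 7.385/(1.88 + 7.385) = 12.83 V.
V_B = V_A × 0.2851 = 3.659 V.

V_B ≈ 3.66 V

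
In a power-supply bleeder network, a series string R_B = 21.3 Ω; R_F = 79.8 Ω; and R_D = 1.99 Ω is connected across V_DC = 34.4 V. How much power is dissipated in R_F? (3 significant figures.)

P ≈ 8.89 W

The common current is I = 34.4/103.1 = 0.3337 A.
P = I²R = 0.1113 × 79.8 = 8.886 W.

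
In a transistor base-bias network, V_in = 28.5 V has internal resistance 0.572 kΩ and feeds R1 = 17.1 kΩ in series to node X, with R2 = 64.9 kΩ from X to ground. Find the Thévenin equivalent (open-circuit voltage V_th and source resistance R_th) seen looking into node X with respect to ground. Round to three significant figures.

V_th ≈ 22.4 V, R_th ≈ 13.9 kΩ

R1' = 0.572 + 17.1 = 17.67 kΩ (source resistance + R1).
Open-circuit (no load on X): V_th = V_in · R2/(R1' + R2) = 28.5 × 64.9/(17.67 + 64.9) = 22.40 V.
Zeroing V_in shorts the top of R1' to ground, so R_th = R1' ‖ R2 = 13.89 kΩ.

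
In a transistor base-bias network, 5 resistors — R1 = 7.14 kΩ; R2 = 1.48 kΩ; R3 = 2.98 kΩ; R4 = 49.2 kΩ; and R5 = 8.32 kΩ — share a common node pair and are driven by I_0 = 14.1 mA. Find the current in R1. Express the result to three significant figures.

ΣG = 1/7.14 + 1/1.48 + 1/2.98 + 1/49.2 + 1/8.32 = 1.292.
Current divider: I(R1) = I_0 · G_k/ΣG = 14.1 × (0.1401/1.292) = 14.1 × 0.1084 = 1.529 mA.

I ≈ 1.53 mA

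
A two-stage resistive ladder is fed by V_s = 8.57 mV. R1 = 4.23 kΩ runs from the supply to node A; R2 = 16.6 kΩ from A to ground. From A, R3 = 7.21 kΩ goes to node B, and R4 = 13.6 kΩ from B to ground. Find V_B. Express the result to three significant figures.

Node A sees R2 in parallel with the series input of stage 2, R3 + R4 = 20.81 kΩ.
R2 ‖ (R3+R4) = 9.234 kΩ.
So V_A = 8.57 × 0.6858 = 5.878 mV.
Then the unloaded second divider: V_B = V_A × R4/(R3+R4) = 5.878 × 0.6535 = 3.841 mV.

V_B ≈ 3.84 mV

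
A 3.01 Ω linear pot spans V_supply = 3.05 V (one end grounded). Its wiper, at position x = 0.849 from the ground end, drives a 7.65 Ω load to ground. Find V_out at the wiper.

Lower segment x·R_p = 2.555 Ω; upper segment (1−x)·R_p = 0.4545 Ω.
R_L loads the lower segment: effective lower R = 1.916 Ω.
Then V_out = V_supply · 1.916/(0.4545 + 1.916) = 2.465 V.

V_out ≈ 2.47 V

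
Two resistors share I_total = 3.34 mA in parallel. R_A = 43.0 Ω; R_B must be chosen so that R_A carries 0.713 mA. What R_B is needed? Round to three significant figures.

In a two-way split, I_A/I_total = R_B/(R_A + R_B).
With f = 0.2135, R_B = R_A · f/(1−f) = 43.0 × 0.2714 = 11.67 Ω.

R_B ≈ 11.7 Ω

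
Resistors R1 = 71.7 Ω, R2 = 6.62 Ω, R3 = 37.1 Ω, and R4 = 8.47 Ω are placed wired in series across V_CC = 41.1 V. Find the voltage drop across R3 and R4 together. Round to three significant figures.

ΣR = 71.7 + 6.62 + 37.1 + 8.47 = 123.9 Ω.
R_{R3..R4} = 37.1 + 8.47 = 45.57 Ω.
By the voltage-divider rule, V = 41.1 × 45.57/123.9 = 15.12 V.

V ≈ 15.1 V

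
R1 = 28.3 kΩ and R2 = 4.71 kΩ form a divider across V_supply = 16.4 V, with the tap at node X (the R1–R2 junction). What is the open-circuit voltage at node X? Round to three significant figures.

V_th ≈ 2.34 V

With X open, the divider is unloaded: V_th = 16.4 × 4.71/33.01 = 2.340 V.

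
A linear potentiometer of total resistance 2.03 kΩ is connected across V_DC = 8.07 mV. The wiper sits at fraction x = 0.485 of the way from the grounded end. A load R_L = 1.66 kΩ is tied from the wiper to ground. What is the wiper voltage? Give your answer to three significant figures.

V_out ≈ 3.00 mV

Split the track: R_lower = x·R_p = 0.9845 kΩ, R_upper = (1−x)·R_p = 1.045 kΩ.
R_L loads the lower segment: effective lower R = 0.6180 kΩ.
V_out = 8.07 × 0.6180/(1.045 + 0.6180) = 2.998 mV.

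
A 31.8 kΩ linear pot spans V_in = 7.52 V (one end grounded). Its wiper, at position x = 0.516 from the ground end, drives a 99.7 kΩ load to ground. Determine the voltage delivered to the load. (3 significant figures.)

Lower segment x·R_p = 16.41 kΩ; upper segment (1−x)·R_p = 15.39 kΩ.
(x·R_p) ‖ R_L = 14.09 kΩ.
V_out = 7.52 × 14.09/(15.39 + 14.09) = 3.594 V.

V_out ≈ 3.59 V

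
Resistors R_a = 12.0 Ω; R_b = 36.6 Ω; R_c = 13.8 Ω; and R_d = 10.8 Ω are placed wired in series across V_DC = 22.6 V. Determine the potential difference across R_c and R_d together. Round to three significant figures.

V ≈ 7.60 V

ΣR = 12.0 + 36.6 + 13.8 + 10.8 = 73.20 Ω.
R_{R_c..R_d} = 13.8 + 10.8 = 24.60 Ω.
By the voltage-divider rule, V = 22.6 × 24.60/73.20 = 7.595 V.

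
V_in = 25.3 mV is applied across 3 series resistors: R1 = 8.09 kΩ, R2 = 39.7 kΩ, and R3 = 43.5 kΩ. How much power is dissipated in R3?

Series current I = V_in/ΣR = 25.3/91.29 = 0.2771 µA.
V(R3) = I·R = 12.06 mV; P = V·I = 12.06 × 0.2771 = 3.341 nW.

P ≈ 3.34 nW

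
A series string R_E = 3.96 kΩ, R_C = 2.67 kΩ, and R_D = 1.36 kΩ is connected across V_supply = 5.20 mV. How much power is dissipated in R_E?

Series current I = V_supply/ΣR = 5.20/7.990 = 0.6508 µA.
P(R_E) = I²·R_E = (0.6508)² × 3.96 = 1.677 nW.

P ≈ 1.68 nW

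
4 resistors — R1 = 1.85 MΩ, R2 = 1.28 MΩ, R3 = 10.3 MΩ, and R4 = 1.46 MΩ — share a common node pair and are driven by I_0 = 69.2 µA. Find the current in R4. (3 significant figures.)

ΣG = 1/1.85 + 1/1.28 + 1/10.3 + 1/1.46 = 2.104.
By the current-divider rule, I = I_0 · G_k/ΣG = 69.2 × 0.3256 = 22.53 µA.

I ≈ 22.5 µA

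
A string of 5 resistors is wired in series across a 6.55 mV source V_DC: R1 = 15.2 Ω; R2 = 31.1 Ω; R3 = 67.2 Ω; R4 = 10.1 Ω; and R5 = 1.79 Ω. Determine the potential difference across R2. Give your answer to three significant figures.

Total series resistance ΣR = 15.2 + 31.1 + 67.2 + 10.1 + 1.79 = 125.4 Ω.
By the voltage-divider rule, V = 6.55 × 31.10/125.4 = 1.625 mV.

V ≈ 1.62 mV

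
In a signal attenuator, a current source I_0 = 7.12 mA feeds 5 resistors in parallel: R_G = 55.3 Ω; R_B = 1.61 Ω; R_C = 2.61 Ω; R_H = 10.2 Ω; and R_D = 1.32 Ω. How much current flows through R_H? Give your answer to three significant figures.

ΣG = 1/55.3 + 1/1.61 + 1/2.61 + 1/10.2 + 1/1.32 = 1.878.
By the current-divider rule, I = I_0 · G_k/ΣG = 7.12 × 0.05221 = 0.3717 mA.

I ≈ 0.372 mA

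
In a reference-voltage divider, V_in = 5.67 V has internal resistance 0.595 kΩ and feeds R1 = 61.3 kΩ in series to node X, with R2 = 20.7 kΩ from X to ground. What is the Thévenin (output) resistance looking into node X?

R1' = 0.595 + 61.3 = 61.89 kΩ (source resistance + R1).
Looking into X with the source shorted: R_th = R1'·R2/(R1'+R2) = 61.89 × 20.7/82.59 = 15.51 kΩ.

R_th ≈ 15.5 kΩ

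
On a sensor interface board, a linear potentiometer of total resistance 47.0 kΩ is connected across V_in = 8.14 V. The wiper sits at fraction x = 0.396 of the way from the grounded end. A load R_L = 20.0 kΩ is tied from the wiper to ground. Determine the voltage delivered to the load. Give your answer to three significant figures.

Split the track: R_lower = x·R_p = 18.61 kΩ, R_upper = (1−x)·R_p = 28.39 kΩ.
(x·R_p) ‖ R_L = 9.641 kΩ.
Then V_out = V_in · 9.641/(28.39 + 9.641) = 2.064 V.

V_out ≈ 2.06 V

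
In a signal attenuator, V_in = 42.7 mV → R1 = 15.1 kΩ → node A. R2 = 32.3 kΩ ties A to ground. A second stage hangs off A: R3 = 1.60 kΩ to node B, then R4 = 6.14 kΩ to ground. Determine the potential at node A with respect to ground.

Looking into the second stage from A: R3 + R4 = 7.740 kΩ appears in parallel with R2.
R2 ‖ (R3+R4) = 6.244 kΩ.
V_A = 42.7 × 6.244/(15.1 + 6.244) = 12.49 mV.

V_A ≈ 12.5 mV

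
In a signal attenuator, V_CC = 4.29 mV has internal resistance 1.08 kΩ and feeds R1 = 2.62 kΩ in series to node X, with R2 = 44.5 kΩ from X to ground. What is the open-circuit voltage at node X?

R1' = 1.08 + 2.62 = 3.700 kΩ (source resistance + R1).
Open-circuit (no load on X): V_th = V_CC · R2/(R1' + R2) = 4.29 × 44.5/(3.700 + 44.5) = 3.961 mV.

V_th ≈ 3.96 mV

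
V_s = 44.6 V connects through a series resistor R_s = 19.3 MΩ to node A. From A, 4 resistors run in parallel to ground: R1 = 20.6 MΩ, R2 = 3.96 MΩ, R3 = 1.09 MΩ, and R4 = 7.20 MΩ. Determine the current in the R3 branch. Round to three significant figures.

I ≈ 1.50 µA

Combine the parallel branches: R_p = (1/20.6 + 1/3.96 + 1/1.09 + 1/7.20)⁻¹ = 0.7367 MΩ.
Node voltage V_A = V_s · R_p/(R_s + R_p) = 44.6 × 0.03677 = 1.640 V.
I(R3) = V_A / R3 = 1.640/1.09 = 1.504 µA.
(Equivalently: I_total = 2.226 µA, then current-divider fraction G_k/ΣG = 0.6759.)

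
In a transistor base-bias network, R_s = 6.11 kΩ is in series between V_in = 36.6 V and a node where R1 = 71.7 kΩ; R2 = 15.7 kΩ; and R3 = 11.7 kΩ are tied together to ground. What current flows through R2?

I ≈ 1.17 mA

Parallel bank: R_p = 1/(1/71.7 + 1/15.7 + 1/11.7) = 6.131 kΩ.
Node voltage V_A = V_in · R_p/(R_s + R_p) = 36.6 × 0.5008 = 18.33 V.
I(R2) = V_A / R2 = 18.33/15.7 = 1.168 mA.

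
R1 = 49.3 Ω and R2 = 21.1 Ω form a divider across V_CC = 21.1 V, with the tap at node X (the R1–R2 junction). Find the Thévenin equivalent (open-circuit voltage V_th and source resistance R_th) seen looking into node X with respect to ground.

V_th ≈ 6.32 V, R_th ≈ 14.8 Ω

V_th is the unloaded tap voltage: V_CC · R2/(R1+R2) = 21.1 × 0.2997 = 6.324 V.
Zeroing V_CC shorts the top of R1 to ground, so R_th = R1 ‖ R2 = 14.78 Ω.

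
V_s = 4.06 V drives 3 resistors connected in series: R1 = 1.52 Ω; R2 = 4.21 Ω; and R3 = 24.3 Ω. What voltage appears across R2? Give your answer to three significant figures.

V ≈ 0.569 V

ΣR = 1.52 + 4.21 + 24.3 = 30.03 Ω.
Voltage divider: V = V_s · (4.210 / 30.03) = 4.06 × 0.1402 = 0.5692 V.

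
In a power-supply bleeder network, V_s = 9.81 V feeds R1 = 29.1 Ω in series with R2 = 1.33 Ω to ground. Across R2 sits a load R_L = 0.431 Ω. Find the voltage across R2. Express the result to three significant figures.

V_out ≈ 0.109 V

R2 ‖ R_L = (1.33 × 0.431)/(1.33 + 0.431) = 0.3255 Ω.
Then V_out = V_s · R2'/(R1 + R2') = 9.81 × 0.3255/29.43 = 0.1085 V.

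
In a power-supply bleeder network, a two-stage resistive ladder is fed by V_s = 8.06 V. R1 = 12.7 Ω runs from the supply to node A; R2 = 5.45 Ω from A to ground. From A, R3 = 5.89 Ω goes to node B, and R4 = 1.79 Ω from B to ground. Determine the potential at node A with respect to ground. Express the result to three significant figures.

Looking into the second stage from A: R3 + R4 = 7.680 Ω appears in parallel with R2.
Effective lower resistance at A: R2 ‖ 7.680 = 3.188 Ω.
First divider: V_A = V_s · 3.188/(12.7 + 3.188) = 1.617 V.

V_A ≈ 1.62 V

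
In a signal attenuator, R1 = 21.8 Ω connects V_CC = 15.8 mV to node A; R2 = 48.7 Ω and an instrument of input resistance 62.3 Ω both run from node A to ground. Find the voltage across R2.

R2 ‖ R_L = (48.7 × 62.3)/(48.7 + 62.3) = 27.33 Ω.
Voltage divider with the loaded lower leg: V_out = 15.8 × 27.33/(21.8 + 27.33) = 15.8 × 0.5563 = 8.790 mV.
(Unloaded it would be 10.9 mV; the load pulls it down.)

V_out ≈ 8.79 mV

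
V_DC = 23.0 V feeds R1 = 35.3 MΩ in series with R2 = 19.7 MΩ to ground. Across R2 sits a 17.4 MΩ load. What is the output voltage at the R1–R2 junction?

V_out ≈ 4.77 V

First combine the lower leg with the load: R2 ‖ R_L = 9.239 MΩ.
Now apply the divider: V_out = 23.0 × 0.2074 = 4.771 V.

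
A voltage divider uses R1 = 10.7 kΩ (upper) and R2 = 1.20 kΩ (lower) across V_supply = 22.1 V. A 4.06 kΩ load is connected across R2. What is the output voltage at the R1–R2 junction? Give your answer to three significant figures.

V_out ≈ 1.76 V

R2 ‖ R_L = (1.20 × 4.06)/(1.20 + 4.06) = 0.9262 kΩ.
Voltage divider with the loaded lower leg: V_out = 22.1 × 0.9262/(10.7 + 0.9262) = 22.1 × 0.07967 = 1.761 V.
(Unloaded it would be 2.23 V; the load pulls it down.)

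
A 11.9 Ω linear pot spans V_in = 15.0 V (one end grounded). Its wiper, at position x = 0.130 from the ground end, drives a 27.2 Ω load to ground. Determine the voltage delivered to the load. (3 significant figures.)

V_out ≈ 1.86 V

Split the track: R_lower = x·R_p = 1.547 Ω, R_upper = (1−x)·R_p = 10.35 Ω.
R_L loads the lower segment: effective lower R = 1.464 Ω.
Then V_out = V_in · 1.464/(10.35 + 1.464) = 1.858 V.
(Unloaded: V_out = x·V_in = 1.95 V.)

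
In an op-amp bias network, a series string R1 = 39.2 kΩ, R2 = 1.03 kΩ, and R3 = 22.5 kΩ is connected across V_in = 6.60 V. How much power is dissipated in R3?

P ≈ 0.249 mW

Series current I = V_in/ΣR = 6.60/62.73 = 0.1052 mA.
P = I²R = 0.01107 × 22.5 = 0.2491 mW.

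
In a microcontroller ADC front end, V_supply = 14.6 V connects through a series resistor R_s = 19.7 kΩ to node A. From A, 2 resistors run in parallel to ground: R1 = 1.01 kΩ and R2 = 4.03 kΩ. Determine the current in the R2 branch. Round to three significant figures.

Parallel bank: R_p = 1/(1/1.01 + 1/4.03) = 0.8076 kΩ.
Node voltage V_A = V_supply · R_p/(R_s + R_p) = 14.6 × 0.03938 = 0.5750 V.
Branch current I = V_A/R2 = 0.5750/4.03 = 0.1427 mA.

I ≈ 0.143 mA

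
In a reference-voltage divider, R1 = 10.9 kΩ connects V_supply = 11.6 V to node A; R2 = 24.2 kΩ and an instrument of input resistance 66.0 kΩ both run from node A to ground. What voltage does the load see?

The load sits in parallel with R2, giving an effective lower resistance R2' = R2·R_L/(R2+R_L) = 17.71 kΩ.
Voltage divider with the loaded lower leg: V_out = 11.6 × 17.71/(10.9 + 17.71) = 11.6 × 0.6190 = 7.180 V.
(Unloaded it would be 8.00 V; the load pulls it down.)

V_out ≈ 7.18 V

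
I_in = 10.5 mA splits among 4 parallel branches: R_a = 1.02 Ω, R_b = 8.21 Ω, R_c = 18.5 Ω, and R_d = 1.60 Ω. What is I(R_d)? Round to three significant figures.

Total conductance ΣG = 1/1.02 + 1/8.21 + 1/18.5 + 1/1.60 = 1.781 (units of 1/Ω).
By the current-divider rule, I = I_in · G_k/ΣG = 10.5 × 0.3509 = 3.684 mA.

I ≈ 3.68 mA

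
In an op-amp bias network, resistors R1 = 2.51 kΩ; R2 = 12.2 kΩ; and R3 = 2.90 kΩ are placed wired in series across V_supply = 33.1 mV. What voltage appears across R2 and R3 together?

V ≈ 28.4 mV

ΣR = 2.51 + 12.2 + 2.90 = 17.61 kΩ.
R_{R2..R3} = 12.2 + 2.90 = 15.10 kΩ.
V = V_supply · R/ΣR = 33.1 × 0.8575 = 28.38 mV.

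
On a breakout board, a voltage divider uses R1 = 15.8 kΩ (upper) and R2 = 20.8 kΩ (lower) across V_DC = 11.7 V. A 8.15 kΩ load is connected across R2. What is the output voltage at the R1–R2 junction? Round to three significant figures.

First combine the lower leg with the load: R2 ‖ R_L = 5.856 kΩ.
Now apply the divider: V_out = 11.7 × 0.2704 = 3.164 V.
(Unloaded it would be 6.65 V; the load pulls it down.)

V_out ≈ 3.16 V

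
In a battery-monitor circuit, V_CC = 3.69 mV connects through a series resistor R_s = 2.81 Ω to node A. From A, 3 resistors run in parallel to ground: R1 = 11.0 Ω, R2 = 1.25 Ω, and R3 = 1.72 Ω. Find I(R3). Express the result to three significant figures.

I ≈ 0.418 mA

Parallel bank: R_p = 1/(1/11.0 + 1/1.25 + 1/1.72) = 0.6792 Ω.
Node voltage V_A = V_CC · R_p/(R_s + R_p) = 3.69 × 0.1947 = 0.7183 mV.
I(R3) = V_A / R3 = 0.7183/1.72 = 0.4176 mA.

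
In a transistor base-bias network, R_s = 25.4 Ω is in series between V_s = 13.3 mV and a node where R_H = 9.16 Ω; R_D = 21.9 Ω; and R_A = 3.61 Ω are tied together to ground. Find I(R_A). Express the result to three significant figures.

Combine the parallel branches: R_p = (1/9.16 + 1/21.9 + 1/3.61)⁻¹ = 2.316 Ω.
Node voltage V_A = V_s · R_p/(R_s + R_p) = 13.3 × 0.08355 = 1.111 mV.
Branch current I = V_A/R_A = 1.111/3.61 = 0.3078 mA.
(Equivalently: I_total = 0.4799 mA, then current-divider fraction G_k/ΣG = 0.6415.)

I ≈ 0.308 mA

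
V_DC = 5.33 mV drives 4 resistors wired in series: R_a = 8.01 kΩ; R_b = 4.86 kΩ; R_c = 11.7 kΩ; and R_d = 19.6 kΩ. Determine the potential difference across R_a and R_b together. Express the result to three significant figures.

V ≈ 1.55 mV

Series total: ΣR = 8.01 + 4.86 + 11.7 + 19.6 = 44.17 kΩ.
R_{R_a..R_b} = 8.01 + 4.86 = 12.87 kΩ.
V = V_DC · R/ΣR = 5.33 × 0.2914 = 1.553 mV.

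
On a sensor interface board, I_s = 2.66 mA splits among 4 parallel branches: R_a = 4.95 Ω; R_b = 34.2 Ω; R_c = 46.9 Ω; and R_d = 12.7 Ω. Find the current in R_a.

ΣG = 1/4.95 + 1/34.2 + 1/46.9 + 1/12.7 = 0.3313.
Current divider: I(R_a) = I_s · G_k/ΣG = 2.66 × (0.2020/0.3313) = 2.66 × 0.6097 = 1.622 mA.

I ≈ 1.62 mA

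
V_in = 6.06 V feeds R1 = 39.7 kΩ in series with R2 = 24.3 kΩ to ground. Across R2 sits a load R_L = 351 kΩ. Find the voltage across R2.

V_out ≈ 2.21 V

R2 ‖ R_L = (24.3 × 351)/(24.3 + 351) = 22.73 kΩ.
Voltage divider with the loaded lower leg: V_out = 6.06 × 22.73/(39.7 + 22.73) = 6.06 × 0.3641 = 2.206 V.
(Unloaded it would be 2.30 V; the load pulls it down.)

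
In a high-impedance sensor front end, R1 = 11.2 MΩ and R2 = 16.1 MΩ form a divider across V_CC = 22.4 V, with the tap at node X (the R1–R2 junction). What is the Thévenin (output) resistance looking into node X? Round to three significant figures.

R_th ≈ 6.61 MΩ

Looking into X with the source shorted: R_th = R1·R2/(R1+R2) = 11.20 × 16.1/27.30 = 6.605 MΩ.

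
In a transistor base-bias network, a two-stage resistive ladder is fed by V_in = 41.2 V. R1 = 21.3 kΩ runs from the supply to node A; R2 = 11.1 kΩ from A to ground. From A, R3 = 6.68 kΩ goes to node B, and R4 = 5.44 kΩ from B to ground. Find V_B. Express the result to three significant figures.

V_B ≈ 3.95 V

The second stage (R3 + R4 = 12.12 kΩ) loads node A in parallel with R2.
Effective lower resistance at A: R2 ‖ 12.12 = 5.794 kΩ.
First divider: V_A = V_in · 5.794/(21.3 + 5.794) = 8.810 V.
Then the unloaded second divider: V_B = V_A × R4/(R3+R4) = 8.810 × 0.4488 = 3.954 V.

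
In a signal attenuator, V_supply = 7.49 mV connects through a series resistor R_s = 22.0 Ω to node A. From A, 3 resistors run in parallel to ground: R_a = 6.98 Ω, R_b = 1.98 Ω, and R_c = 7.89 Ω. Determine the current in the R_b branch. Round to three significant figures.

I ≈ 0.210 mA

Parallel bank: R_p = 1/(1/6.98 + 1/1.98 + 1/7.89) = 1.290 Ω.
V_A = 7.49 × 1.290/23.29 = 0.4149 mV.
Branch current I = V_A/R_b = 0.4149/1.98 = 0.2096 mA.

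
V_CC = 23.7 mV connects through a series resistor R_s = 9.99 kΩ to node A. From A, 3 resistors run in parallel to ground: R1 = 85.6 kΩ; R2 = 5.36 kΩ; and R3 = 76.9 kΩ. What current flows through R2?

Equivalent of the parallel group: R_p = 4.734 kΩ.
V_A = 23.7 × 4.734/14.72 = 7.620 mV.
I(R2) = V_A / R2 = 7.620/5.36 = 1.422 µA.

I ≈ 1.42 µA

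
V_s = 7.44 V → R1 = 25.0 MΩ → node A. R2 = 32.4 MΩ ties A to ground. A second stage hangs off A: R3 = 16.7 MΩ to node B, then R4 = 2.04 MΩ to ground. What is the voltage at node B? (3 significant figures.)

Looking into the second stage from A: R3 + R4 = 18.74 MΩ appears in parallel with R2.
R2 ‖ (R3+R4) = 11.87 MΩ.
So V_A = 7.44 × 0.3220 = 2.396 V.
Stage 2 is unloaded, so V_B = V_A · R4/(R3+R4) = 2.396 × 2.04/18.74 = 0.2608 V.

V_B ≈ 0.261 V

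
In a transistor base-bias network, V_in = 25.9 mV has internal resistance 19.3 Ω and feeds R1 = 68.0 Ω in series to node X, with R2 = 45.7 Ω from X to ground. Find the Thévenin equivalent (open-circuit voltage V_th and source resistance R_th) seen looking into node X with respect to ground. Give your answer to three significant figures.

V_th ≈ 8.90 mV, R_th ≈ 30.0 Ω

R1' = 19.3 + 68.0 = 87.30 Ω (source resistance + R1).
With X open, the divider is unloaded: V_th = 25.9 × 45.7/133.0 = 8.899 mV.
With V_in suppressed (replaced by a short), R_th = R1' ‖ R2 = (87.30 × 45.7)/(87.30 + 45.7) = 30.00 Ω.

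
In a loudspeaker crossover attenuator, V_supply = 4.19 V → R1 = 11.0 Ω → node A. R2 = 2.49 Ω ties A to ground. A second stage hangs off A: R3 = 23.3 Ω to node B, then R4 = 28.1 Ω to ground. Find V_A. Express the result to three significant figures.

Looking into the second stage from A: R3 + R4 = 51.40 Ω appears in parallel with R2.
R2 ‖ (R3+R4) = 2.375 Ω.
First divider: V_A = V_supply · 2.375/(11.0 + 2.375) = 0.7440 V.

V_A ≈ 0.744 V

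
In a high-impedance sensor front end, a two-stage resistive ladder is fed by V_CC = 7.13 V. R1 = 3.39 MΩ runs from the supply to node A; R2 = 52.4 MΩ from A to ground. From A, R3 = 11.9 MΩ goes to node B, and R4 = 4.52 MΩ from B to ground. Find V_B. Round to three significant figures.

V_B ≈ 1.54 V

Looking into the second stage from A: R3 + R4 = 16.42 MΩ appears in parallel with R2.
R2 ‖ (R3+R4) = 12.50 MΩ.
So V_A = 7.13 × 0.7867 = 5.609 V.
Stage 2 is unloaded, so V_B = V_A · R4/(R3+R4) = 5.609 × 4.52/16.42 = 1.544 V.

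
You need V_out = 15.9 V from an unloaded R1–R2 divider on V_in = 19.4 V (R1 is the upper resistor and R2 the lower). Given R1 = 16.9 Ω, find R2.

R2 ≈ 76.8 Ω

The divider ratio is R2/(R1+R2) = 15.9/19.4 = 0.8196.
So R2 = R1 · V_out/(V_in − V_out) = 16.9 × 15.9/(19.4 − 15.9) = 16.9 × 4.543 = 76.77 Ω.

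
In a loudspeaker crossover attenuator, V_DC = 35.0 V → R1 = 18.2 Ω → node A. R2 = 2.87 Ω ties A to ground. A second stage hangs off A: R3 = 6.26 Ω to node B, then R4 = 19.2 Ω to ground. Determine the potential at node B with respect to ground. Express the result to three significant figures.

V_B ≈ 3.28 V

Node A sees R2 in parallel with the series input of stage 2, R3 + R4 = 25.46 Ω.
Effective lower resistance at A: R2 ‖ 25.46 = 2.579 Ω.
First divider: V_A = V_DC · 2.579/(18.2 + 2.579) = 4.344 V.
Then the unloaded second divider: V_B = V_A × R4/(R3+R4) = 4.344 × 0.7541 = 3.276 V.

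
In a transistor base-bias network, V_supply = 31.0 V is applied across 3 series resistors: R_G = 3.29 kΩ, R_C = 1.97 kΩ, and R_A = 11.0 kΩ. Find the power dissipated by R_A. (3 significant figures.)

Series current I = V_supply/ΣR = 31.0/16.26 = 1.907 mA.
P = I²R = 3.635 × 11.0 = 39.98 mW.

P ≈ 40.0 mW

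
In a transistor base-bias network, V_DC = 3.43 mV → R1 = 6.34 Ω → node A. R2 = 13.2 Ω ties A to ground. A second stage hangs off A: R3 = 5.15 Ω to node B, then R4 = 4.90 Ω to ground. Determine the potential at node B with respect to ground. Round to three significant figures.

Node A sees R2 in parallel with the series input of stage 2, R3 + R4 = 10.05 Ω.
R2 ‖ (R3+R4) = 5.706 Ω.
First divider: V_A = V_DC · 5.706/(6.34 + 5.706) = 1.625 mV.
V_B = V_A × 0.4876 = 0.7921 mV.

V_B ≈ 0.792 mV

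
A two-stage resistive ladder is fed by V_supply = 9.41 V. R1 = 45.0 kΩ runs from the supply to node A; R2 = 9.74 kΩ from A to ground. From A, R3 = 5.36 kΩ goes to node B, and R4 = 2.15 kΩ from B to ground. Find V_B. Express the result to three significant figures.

V_B ≈ 0.232 V

Node A sees R2 in parallel with the series input of stage 2, R3 + R4 = 7.510 kΩ.
Effective lower resistance at A: R2 ‖ 7.510 = 4.240 kΩ.
V_A = 9.41 × 4.240/(45.0 + 4.240) = 0.8104 V.
Then the unloaded second divider: V_B = V_A × R4/(R3+R4) = 0.8104 × 0.2863 = 0.2320 V.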